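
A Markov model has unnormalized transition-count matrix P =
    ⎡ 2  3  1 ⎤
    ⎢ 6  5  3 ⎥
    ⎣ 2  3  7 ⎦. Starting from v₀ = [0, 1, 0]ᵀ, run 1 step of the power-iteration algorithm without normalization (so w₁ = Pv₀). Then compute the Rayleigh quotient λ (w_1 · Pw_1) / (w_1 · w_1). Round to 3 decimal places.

λ ≈ 10.651

w1 = Pv₀ = (2·0 + 3·1 + 1·0; 6·0 + 5·1 + 3·0; 2·0 + 3·1 + 7·0) = (3, 5, 3)
Pw1 = (24, 52, 42)
w1·Pw1 = 3·24 + 5·52 + 3·42 = 458; w1·w1 = 3·3 + 5·5 + 3·3 = 43
λ ≈ 458/43 = 10.651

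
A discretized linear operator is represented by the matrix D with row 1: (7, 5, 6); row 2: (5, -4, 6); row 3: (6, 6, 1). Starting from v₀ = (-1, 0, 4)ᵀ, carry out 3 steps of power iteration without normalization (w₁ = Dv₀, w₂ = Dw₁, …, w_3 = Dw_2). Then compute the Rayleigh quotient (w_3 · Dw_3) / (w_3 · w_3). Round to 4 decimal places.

12.2264

w1 = Dv₀ = (7·(-1) + 5·0 + 6·4; 5·(-1) + (-4)·0 + 6·4; 6·(-1) + 6·0 + 1·4) = (17, 19, -2)
w2 = Dw1 = (7·17 + 5·19 + 6·(-2); 5·17 + (-4)·19 + 6·(-2); 6·17 + 6·19 + 1·(-2)) = (202, -3, 214)
w3 = Dw2 = (2683, 2306, 1408)
Dw3 = (38759, 12639, 31342)
w3·Dw3 = 2683·38759 + 2306·12639 + 1408·31342 = 177265467; w3·w3 = 2683·2683 + 2306·2306 + 1408·1408 = 14498589
λ ≈ 177265467/14498589 = 12.2264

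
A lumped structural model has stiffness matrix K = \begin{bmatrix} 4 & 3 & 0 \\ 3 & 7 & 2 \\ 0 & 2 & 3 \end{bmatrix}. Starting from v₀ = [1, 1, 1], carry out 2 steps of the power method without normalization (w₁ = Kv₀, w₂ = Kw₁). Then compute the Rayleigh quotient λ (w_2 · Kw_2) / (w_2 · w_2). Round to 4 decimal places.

w1 = Kv₀ = (4·1 + 3·1 + 0·1; 3·1 + 7·1 + 2·1; 0·1 + 2·1 + 3·1) = (7, 12, 5)
w2 = Kw1 = (4·7 + 3·12 + 0·5; 3·7 + 7·12 + 2·5; 0·7 + 2·12 + 3·5) = (64, 115, 39)
Kw2 = (601, 1075, 347)
w2·Kw2 = 64·601 + 115·1075 + 39·347 = 175622; w2·w2 = 64·64 + 115·115 + 39·39 = 18842
λ ≈ 175622/18842 = 9.3208

λ ≈ 9.3208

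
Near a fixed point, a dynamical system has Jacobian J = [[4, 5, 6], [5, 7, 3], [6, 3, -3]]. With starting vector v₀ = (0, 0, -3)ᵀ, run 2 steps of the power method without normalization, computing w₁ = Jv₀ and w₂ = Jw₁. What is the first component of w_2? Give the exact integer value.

w1 = Jv₀ = (4·0 + 5·0 + 6·(-3); 5·0 + 7·0 + 3·(-3); 6·0 + 3·0 + (-3)·(-3)) = (-18, -9, 9)
w2 = Jw1 = (4·(-18) + 5·(-9) + 6·9; 5·(-18) + 7·(-9) + 3·9; 6·(-18) + 3·(-9) + (-3)·9) = (-63, -126, -162)
The requested component of w2 is -63.

-63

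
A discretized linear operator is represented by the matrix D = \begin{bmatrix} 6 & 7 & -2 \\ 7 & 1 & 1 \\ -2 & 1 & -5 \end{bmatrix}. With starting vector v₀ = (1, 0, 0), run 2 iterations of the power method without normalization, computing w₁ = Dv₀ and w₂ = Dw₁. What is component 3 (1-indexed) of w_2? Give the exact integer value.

5

w1 = Dv₀ = (6, 7, -2)
w2 = Dw1 = (89, 47, 5)
The requested component of w2 is 5.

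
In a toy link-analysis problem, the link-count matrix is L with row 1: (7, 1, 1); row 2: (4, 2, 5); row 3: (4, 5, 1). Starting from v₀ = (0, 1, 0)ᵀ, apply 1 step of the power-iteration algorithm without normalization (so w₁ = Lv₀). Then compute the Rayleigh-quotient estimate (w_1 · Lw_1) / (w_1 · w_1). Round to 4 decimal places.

λ ≈ 5.8333

w1 = Lv₀ = (1, 2, 5)
Lw1 = (14, 33, 19)
w1·Lw1 = 1·14 + 2·33 + 5·19 = 175; w1·w1 = 1·1 + 2·2 + 5·5 = 30
λ ≈ 175/30 = 5.8333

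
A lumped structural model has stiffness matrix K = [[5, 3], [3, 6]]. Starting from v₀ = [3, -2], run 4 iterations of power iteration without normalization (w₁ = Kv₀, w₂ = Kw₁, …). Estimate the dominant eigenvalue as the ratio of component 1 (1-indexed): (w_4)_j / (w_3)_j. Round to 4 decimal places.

w1 = Kv₀ = (5·3 + 3·(-2); 3·3 + 6·(-2)) = (9, -3)
w2 = Kw1 = (5·9 + 3·(-3); 3·9 + 6·(-3)) = (36, 9)
w3 = Kw2 = (207, 162)
w4 = Kw3 = (1521, 1593)
Ratio at component: 1521 / 207 = 7.3478

7.3478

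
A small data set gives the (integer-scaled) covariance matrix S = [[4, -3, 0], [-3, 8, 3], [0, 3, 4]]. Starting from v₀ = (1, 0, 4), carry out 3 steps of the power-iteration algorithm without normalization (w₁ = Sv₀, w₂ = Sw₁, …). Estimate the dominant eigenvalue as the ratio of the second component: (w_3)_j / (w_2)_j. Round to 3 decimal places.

10.833

w1 = Sv₀ = (4, 9, 16)
w2 = Sw1 = (-11, 108, 91)
w3 = Sw2 = (-368, 1170, 688)
Ratio at component: 1170 / 108 = 10.833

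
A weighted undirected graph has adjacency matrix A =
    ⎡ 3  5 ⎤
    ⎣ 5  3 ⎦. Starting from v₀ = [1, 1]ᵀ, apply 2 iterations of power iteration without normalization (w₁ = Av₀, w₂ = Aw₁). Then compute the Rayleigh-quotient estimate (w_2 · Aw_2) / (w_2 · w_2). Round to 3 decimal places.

w1 = Av₀ = (8, 8)
w2 = Aw1 = (64, 64)
Aw2 = (512, 512)
w2·Aw2 = 64·512 + 64·512 = 65536; w2·w2 = 64·64 + 64·64 = 8192
λ ≈ 65536/8192 = 8.000

8.000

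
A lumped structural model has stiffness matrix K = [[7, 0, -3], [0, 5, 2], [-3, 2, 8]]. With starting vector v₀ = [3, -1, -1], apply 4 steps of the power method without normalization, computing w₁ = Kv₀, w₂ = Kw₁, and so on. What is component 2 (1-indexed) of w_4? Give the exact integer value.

-9655

w1 = Kv₀ = (7·3 + 0·(-1) + (-3)·(-1); 0·3 + 5·(-1) + 2·(-1); (-3)·3 + 2·(-1) + 8·(-1)) = (24, -7, -19)
w2 = Kw1 = (7·24 + 0·(-7) + (-3)·(-19); 0·24 + 5·(-7) + 2·(-19); (-3)·24 + 2·(-7) + 8·(-19)) = (225, -73, -238)
w3 = Kw2 = (2289, -841, -2725)
w4 = Kw3 = (24198, -9655, -30349)
The requested component of w4 is -9655.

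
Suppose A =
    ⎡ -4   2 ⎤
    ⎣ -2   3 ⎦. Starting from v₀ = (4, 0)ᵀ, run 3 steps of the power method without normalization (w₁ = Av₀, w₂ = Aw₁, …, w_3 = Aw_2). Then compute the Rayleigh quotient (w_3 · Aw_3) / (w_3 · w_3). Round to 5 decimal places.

λ ≈ -2.99646

w1 = Av₀ = ((-4)·4 + 2·0; (-2)·4 + 3·0) = (-16, -8)
w2 = Aw1 = ((-4)·(-16) + 2·(-8); (-2)·(-16) + 3·(-8)) = (48, 8)
w3 = Aw2 = (-176, -72)
Aw3 = (560, 136)
w3·Aw3 = (-176)·560 + (-72)·136 = -108352; w3·w3 = (-176)·(-176) + (-72)·(-72) = 36160
λ ≈ -108352/36160 = -2.99646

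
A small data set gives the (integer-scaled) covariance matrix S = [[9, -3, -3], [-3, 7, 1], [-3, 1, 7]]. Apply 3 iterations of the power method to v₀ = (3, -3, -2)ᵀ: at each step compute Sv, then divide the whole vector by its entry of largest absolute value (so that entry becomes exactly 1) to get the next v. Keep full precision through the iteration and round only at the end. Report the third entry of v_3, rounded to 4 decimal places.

Sv0 = (42.00000, -32.00000, -26.00000); divide by 42.00000 → v1 = (1.00000, -0.76190, -0.61905)
Sv1 = (13.14286, -8.95238, -8.09524); divide by 13.14286 → v2 = (1.00000, -0.68116, -0.61594)
Sv2 = (12.89130, -8.38406, -7.99275); divide by 12.89130 → v3 = (1.00000, -0.65037, -0.62001)
Requested entry of v3: -4412/7116 = -0.6200

-0.6200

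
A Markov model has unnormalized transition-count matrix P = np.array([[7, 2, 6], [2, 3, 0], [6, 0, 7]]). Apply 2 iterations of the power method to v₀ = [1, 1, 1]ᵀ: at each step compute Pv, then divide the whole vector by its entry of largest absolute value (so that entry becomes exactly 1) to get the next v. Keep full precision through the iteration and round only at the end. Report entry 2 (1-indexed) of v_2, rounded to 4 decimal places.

Pv0 = (15.00000, 5.00000, 13.00000); divide by 15.00000 → v1 = (1.00000, 0.33333, 0.86667)
Pv1 = (12.86667, 3.00000, 12.06667); divide by 12.86667 → v2 = (1.00000, 0.23316, 0.93782)
Requested entry of v2: 45/193 = 0.2332

0.2332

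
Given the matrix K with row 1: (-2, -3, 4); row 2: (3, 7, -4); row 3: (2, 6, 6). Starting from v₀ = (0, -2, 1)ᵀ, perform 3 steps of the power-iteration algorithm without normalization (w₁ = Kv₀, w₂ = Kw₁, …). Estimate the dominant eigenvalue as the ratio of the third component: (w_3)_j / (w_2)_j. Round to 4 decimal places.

λ ≈ 9.3226

w1 = Kv₀ = ((-2)·0 + (-3)·(-2) + 4·1; 3·0 + 7·(-2) + (-4)·1; 2·0 + 6·(-2) + 6·1) = (10, -18, -6)
w2 = Kw1 = ((-2)·10 + (-3)·(-18) + 4·(-6); 3·10 + 7·(-18) + (-4)·(-6); 2·10 + 6·(-18) + 6·(-6)) = (10, -72, -124)
w3 = Kw2 = (-300, 22, -1156)
Ratio at component: -1156 / -124 = 9.3226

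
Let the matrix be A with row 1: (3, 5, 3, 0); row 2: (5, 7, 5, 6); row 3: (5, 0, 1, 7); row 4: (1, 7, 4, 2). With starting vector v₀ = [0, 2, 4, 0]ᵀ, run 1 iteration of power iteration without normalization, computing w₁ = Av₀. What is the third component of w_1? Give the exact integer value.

w1 = Av₀ = (3·0 + 5·2 + 3·4 + 0·0; 5·0 + 7·2 + 5·4 + 6·0; 5·0 + 0·2 + 1·4 + 7·0; 1·0 + 7·2 + 4·4 + 2·0) = (22, 34, 4, 30)
The requested component of w1 is 4.

4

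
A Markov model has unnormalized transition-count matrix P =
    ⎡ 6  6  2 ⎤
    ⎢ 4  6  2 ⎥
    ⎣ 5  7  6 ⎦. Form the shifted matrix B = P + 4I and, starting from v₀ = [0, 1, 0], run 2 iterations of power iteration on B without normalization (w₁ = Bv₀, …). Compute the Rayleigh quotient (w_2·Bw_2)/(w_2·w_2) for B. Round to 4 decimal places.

μ ≈ 18.4297

B = P + 4I has rows (10, 6, 2); (4, 10, 2); (5, 7, 10)
w1 = Bv₀ = (6, 10, 7)
w2 = Bw1 = (134, 138, 170)
Bw2 = (2508, 2256, 3336)
w2·Bw2 = 1214520; w2·w2 = 65900; μ ≈ 1214520/65900 = 18.4297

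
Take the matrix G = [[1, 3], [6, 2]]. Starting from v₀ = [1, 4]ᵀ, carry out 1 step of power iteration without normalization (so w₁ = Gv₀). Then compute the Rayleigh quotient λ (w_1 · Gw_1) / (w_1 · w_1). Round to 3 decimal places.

6.025

w1 = Gv₀ = (13, 14)
Gw1 = (55, 106)
w1·Gw1 = 13·55 + 14·106 = 2199; w1·w1 = 13·13 + 14·14 = 365
λ ≈ 2199/365 = 6.025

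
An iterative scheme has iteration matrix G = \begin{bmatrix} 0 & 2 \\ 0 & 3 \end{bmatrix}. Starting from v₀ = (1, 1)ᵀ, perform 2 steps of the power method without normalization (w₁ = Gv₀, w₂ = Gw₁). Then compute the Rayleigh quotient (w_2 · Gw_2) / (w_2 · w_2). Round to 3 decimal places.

3.000

w1 = Gv₀ = (0·1 + 2·1; 0·1 + 3·1) = (2, 3)
w2 = Gw1 = (0·2 + 2·3; 0·2 + 3·3) = (6, 9)
Gw2 = (18, 27)
w2·Gw2 = 6·18 + 9·27 = 351; w2·w2 = 6·6 + 9·9 = 117
λ ≈ 351/117 = 3.000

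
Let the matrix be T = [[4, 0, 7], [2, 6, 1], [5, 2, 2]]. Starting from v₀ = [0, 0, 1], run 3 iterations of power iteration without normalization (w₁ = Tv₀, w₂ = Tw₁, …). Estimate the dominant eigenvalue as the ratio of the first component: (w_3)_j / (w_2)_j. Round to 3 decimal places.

10.833

w1 = Tv₀ = (4·0 + 0·0 + 7·1; 2·0 + 6·0 + 1·1; 5·0 + 2·0 + 2·1) = (7, 1, 2)
w2 = Tw1 = (4·7 + 0·1 + 7·2; 2·7 + 6·1 + 1·2; 5·7 + 2·1 + 2·2) = (42, 22, 41)
w3 = Tw2 = (455, 257, 336)
Ratio at component: 455 / 42 = 10.833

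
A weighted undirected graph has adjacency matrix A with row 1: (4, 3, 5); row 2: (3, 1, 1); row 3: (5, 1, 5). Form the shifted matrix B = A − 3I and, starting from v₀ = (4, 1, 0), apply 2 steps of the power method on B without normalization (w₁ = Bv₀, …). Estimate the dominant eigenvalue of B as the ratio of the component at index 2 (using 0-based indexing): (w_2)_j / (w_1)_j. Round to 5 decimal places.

B = A − 3I has rows (1, 3, 5); (3, -2, 1); (5, 1, 2)
w1 = Bv₀ = (7, 10, 21)
w2 = Bw1 = (142, 22, 87)
Ratio: 87/21 = 4.14286

μ ≈ 4.14286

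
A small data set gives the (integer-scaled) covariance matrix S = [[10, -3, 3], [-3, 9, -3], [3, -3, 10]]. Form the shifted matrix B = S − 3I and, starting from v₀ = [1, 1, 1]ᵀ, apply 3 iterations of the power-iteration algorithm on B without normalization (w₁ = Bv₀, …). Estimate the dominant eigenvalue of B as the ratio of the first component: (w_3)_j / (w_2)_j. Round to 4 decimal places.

μ ≈ 11.8000

B = S − 3I has rows (7, -3, 3); (-3, 6, -3); (3, -3, 7)
w1 = Bv₀ = (7·1 + (-3)·1 + 3·1; (-3)·1 + 6·1 + (-3)·1; 3·1 + (-3)·1 + 7·1) = (7, 0, 7)
w2 = Bw1 = (7·7 + (-3)·0 + 3·7; (-3)·7 + 6·0 + (-3)·7; 3·7 + (-3)·0 + 7·7) = (70, -42, 70)
w3 = Bw2 = (826, -672, 826)
Ratio: 826/70 = 11.8000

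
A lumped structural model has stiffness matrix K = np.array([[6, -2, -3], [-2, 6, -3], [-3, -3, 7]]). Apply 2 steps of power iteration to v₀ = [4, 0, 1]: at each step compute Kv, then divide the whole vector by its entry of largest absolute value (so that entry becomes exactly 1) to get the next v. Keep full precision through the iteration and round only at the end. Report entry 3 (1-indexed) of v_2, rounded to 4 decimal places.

Kv0 = (21.00000, -11.00000, -5.00000); divide by 21.00000 → v1 = (1.00000, -0.52381, -0.23810)
Kv1 = (7.76190, -4.42857, -3.09524); divide by 7.76190 → v2 = (1.00000, -0.57055, -0.39877)
Requested entry of v2: -65/163 = -0.3988

-0.3988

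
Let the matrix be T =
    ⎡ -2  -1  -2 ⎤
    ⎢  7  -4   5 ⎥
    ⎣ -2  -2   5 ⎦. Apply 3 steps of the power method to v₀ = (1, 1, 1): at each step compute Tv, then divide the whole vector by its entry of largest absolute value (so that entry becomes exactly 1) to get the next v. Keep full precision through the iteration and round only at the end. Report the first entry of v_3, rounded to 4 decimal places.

0.2634

Tv0 = (-5.00000, 8.00000, 1.00000); divide by 8.00000 → v1 = (-0.62500, 1.00000, 0.12500)
Tv1 = (0.00000, -7.75000, -0.12500); divide by -7.75000 → v2 = (0.00000, 1.00000, 0.01613)
Tv2 = (-1.03226, -3.91935, -1.91935); divide by -3.91935 → v3 = (0.26337, 1.00000, 0.48971)
Requested entry of v3: 64/243 = 0.2634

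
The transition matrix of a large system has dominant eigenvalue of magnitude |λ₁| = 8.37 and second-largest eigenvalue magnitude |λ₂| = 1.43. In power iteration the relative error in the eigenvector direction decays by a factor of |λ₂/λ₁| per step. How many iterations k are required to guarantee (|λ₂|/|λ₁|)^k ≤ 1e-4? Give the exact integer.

6

|λ₂/λ₁| = 1.43/8.37 = 0.17085
Need k ≥ ln(1e-4) / ln(0.17085) = -9.2103 / -1.7670 ≈ 5.212
Smallest integer k satisfying the bound: 6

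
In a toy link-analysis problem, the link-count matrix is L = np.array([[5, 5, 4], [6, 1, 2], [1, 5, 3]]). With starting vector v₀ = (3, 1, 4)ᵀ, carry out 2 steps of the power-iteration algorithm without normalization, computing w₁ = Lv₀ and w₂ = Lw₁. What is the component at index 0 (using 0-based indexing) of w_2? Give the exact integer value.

w1 = Lv₀ = (36, 27, 20)
w2 = Lw1 = (395, 283, 231)
The requested component of w2 is 395.

395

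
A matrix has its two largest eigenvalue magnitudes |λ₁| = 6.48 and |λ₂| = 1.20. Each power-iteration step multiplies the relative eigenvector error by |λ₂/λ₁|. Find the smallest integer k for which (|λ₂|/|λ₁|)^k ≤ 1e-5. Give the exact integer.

|λ₂/λ₁| = 1.20/6.48 = 0.18519
Need k ≥ ln(1e-5) / ln(0.18519) = -11.5129 / -1.6864 ≈ 6.827
Smallest integer k satisfying the bound: 7

7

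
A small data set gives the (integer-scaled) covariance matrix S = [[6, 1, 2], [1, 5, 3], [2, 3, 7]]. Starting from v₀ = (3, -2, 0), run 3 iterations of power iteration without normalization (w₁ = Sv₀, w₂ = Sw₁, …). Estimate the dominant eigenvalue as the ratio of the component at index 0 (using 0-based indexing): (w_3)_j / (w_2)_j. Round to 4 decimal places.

w1 = Sv₀ = (16, -7, 0)
w2 = Sw1 = (89, -19, 11)
w3 = Sw2 = (537, 27, 198)
Ratio at component: 537 / 89 = 6.0337

λ ≈ 6.0337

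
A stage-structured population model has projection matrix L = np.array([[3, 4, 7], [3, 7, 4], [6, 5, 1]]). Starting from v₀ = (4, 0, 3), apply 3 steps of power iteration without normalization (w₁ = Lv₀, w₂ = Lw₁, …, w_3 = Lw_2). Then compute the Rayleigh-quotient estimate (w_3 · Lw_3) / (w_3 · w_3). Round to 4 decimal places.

w1 = Lv₀ = (33, 24, 27)
w2 = Lw1 = (384, 375, 345)
w3 = Lw2 = (5067, 5157, 4524)
Lw3 = (67497, 69396, 60711)
w3·Lw3 = 5067·67497 + 5157·69396 + 4524·60711 = 974539035; w3·w3 = 5067·5067 + 5157·5157 + 4524·4524 = 72735714
λ ≈ 974539035/72735714 = 13.3984

λ ≈ 13.3984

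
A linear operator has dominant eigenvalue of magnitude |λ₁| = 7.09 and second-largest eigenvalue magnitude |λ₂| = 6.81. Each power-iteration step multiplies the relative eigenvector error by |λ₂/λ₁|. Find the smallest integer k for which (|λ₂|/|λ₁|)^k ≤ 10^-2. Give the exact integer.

|λ₂/λ₁| = 6.81/7.09 = 0.96051
Need k ≥ ln(10^-2) / ln(0.96051) = -4.6052 / -0.0403 ≈ 114.291
Smallest integer k satisfying the bound: 115

115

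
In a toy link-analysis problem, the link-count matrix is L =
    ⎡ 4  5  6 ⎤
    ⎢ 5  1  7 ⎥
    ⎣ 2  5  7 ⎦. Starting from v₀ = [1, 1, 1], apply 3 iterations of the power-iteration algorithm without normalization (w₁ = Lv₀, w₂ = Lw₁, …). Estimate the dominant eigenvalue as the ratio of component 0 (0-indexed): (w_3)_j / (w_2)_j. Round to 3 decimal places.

λ ≈ 13.990

w1 = Lv₀ = (4·1 + 5·1 + 6·1; 5·1 + 1·1 + 7·1; 2·1 + 5·1 + 7·1) = (15, 13, 14)
w2 = Lw1 = (4·15 + 5·13 + 6·14; 5·15 + 1·13 + 7·14; 2·15 + 5·13 + 7·14) = (209, 186, 193)
w3 = Lw2 = (2924, 2582, 2699)
Ratio at component: 2924 / 209 = 13.990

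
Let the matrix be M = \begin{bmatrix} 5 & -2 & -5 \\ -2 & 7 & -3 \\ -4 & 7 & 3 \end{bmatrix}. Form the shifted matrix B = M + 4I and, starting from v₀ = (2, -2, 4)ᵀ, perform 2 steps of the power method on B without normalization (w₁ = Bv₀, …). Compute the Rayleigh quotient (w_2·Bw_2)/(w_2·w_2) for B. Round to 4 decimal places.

B = M + 4I has rows (9, -2, -5); (-2, 11, -3); (-4, 7, 7)
w1 = Bv₀ = (9·2 + (-2)·(-2) + (-5)·4; (-2)·2 + 11·(-2) + (-3)·4; (-4)·2 + 7·(-2) + 7·4) = (2, -38, 6)
w2 = Bw1 = (9·2 + (-2)·(-38) + (-5)·6; (-2)·2 + 11·(-38) + (-3)·6; (-4)·2 + 7·(-38) + 7·6) = (64, -440, -232)
Bw2 = (2616, -4272, -4960)
w2·Bw2 = 3197824; w2·w2 = 251520; μ ≈ 3197824/251520 = 12.7140

12.7140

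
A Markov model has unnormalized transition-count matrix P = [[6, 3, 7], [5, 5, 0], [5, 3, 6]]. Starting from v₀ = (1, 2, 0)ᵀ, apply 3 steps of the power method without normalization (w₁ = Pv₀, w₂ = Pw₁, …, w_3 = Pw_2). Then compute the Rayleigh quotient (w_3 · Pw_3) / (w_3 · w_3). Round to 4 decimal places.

w1 = Pv₀ = (6·1 + 3·2 + 7·0; 5·1 + 5·2 + 0·0; 5·1 + 3·2 + 6·0) = (12, 15, 11)
w2 = Pw1 = (6·12 + 3·15 + 7·11; 5·12 + 5·15 + 0·11; 5·12 + 3·15 + 6·11) = (194, 135, 171)
w3 = Pw2 = (2766, 1645, 2401)
Pw3 = (38338, 22055, 33171)
w3·Pw3 = 2766·38338 + 1645·22055 + 2401·33171 = 221966954; w3·w3 = 2766·2766 + 1645·1645 + 2401·2401 = 16121582
λ ≈ 221966954/16121582 = 13.7683

13.7683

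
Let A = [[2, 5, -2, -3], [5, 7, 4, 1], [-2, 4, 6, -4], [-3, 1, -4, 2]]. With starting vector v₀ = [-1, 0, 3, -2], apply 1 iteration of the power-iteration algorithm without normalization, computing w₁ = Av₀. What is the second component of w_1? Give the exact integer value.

5

w1 = Av₀ = (2·(-1) + 5·0 + (-2)·3 + (-3)·(-2); 5·(-1) + 7·0 + 4·3 + 1·(-2); (-2)·(-1) + 4·0 + 6·3 + (-4)·(-2); (-3)·(-1) + 1·0 + (-4)·3 + 2·(-2)) = (-2, 5, 28, -13)
The requested component of w1 is 5.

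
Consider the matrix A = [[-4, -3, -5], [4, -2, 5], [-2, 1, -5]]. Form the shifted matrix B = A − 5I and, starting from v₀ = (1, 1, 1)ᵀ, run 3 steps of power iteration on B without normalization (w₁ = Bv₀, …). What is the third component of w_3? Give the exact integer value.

-2001

B = A − 5I has rows (-9, -3, -5); (4, -7, 5); (-2, 1, -10)
w1 = Bv₀ = ((-9)·1 + (-3)·1 + (-5)·1; 4·1 + (-7)·1 + 5·1; (-2)·1 + 1·1 + (-10)·1) = (-17, 2, -11)
w2 = Bw1 = ((-9)·(-17) + (-3)·2 + (-5)·(-11); 4·(-17) + (-7)·2 + 5·(-11); (-2)·(-17) + 1·2 + (-10)·(-11)) = (202, -137, 146)
w3 = Bw2 = (-2137, 2497, -2001)
Requested component of w3: -2001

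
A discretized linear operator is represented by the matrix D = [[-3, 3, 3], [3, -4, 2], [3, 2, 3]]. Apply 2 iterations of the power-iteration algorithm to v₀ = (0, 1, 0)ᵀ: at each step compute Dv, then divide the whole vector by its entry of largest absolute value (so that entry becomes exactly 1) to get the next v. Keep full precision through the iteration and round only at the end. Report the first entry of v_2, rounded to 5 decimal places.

-0.51724

Dv0 = (3.000000, -4.000000, 2.000000); divide by -4.000000 → v1 = (-0.750000, 1.000000, -0.500000)
Dv1 = (3.750000, -7.250000, -1.750000); divide by -7.250000 → v2 = (-0.517241, 1.000000, 0.241379)
Requested entry of v2: -15/29 = -0.51724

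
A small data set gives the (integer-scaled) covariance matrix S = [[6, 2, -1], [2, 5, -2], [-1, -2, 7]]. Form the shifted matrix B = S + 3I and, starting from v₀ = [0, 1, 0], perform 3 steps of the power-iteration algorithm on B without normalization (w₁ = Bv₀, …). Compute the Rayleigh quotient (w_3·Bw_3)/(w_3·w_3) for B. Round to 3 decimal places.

B = S + 3I has rows (9, 2, -1); (2, 8, -2); (-1, -2, 10)
w1 = Bv₀ = (9·0 + 2·1 + (-1)·0; 2·0 + 8·1 + (-2)·0; (-1)·0 + (-2)·1 + 10·0) = (2, 8, -2)
w2 = Bw1 = (9·2 + 2·8 + (-1)·(-2); 2·2 + 8·8 + (-2)·(-2); (-1)·2 + (-2)·8 + 10·(-2)) = (36, 72, -38)
w3 = Bw2 = (506, 724, -560)
Bw3 = (6562, 7924, -7554)
w3·Bw3 = 13287588; w3·w3 = 1093812; μ ≈ 13287588/1093812 = 12.148

μ ≈ 12.148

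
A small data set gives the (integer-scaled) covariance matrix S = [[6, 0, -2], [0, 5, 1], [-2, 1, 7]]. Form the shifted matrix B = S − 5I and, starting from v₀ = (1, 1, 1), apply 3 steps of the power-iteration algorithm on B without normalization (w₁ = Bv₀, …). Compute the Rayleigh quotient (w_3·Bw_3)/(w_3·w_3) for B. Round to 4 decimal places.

μ ≈ 3.7288

B = S − 5I has rows (1, 0, -2); (0, 0, 1); (-2, 1, 2)
w1 = Bv₀ = (1·1 + 0·1 + (-2)·1; 0·1 + 0·1 + 1·1; (-2)·1 + 1·1 + 2·1) = (-1, 1, 1)
w2 = Bw1 = (1·(-1) + 0·1 + (-2)·1; 0·(-1) + 0·1 + 1·1; (-2)·(-1) + 1·1 + 2·1) = (-3, 1, 5)
w3 = Bw2 = (-13, 5, 17)
Bw3 = (-47, 17, 65)
w3·Bw3 = 1801; w3·w3 = 483; μ ≈ 1801/483 = 3.7288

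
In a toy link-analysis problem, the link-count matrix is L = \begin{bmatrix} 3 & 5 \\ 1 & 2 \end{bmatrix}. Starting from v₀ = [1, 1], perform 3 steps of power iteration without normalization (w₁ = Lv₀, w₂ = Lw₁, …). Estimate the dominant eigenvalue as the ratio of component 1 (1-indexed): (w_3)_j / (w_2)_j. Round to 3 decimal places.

λ ≈ 4.795

w1 = Lv₀ = (3·1 + 5·1; 1·1 + 2·1) = (8, 3)
w2 = Lw1 = (3·8 + 5·3; 1·8 + 2·3) = (39, 14)
w3 = Lw2 = (187, 67)
Ratio at component: 187 / 39 = 4.795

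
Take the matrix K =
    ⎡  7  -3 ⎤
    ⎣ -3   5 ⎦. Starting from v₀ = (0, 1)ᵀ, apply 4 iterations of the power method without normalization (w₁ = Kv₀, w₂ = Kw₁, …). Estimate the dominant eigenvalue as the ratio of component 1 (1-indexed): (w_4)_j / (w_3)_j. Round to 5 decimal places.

9.35593

w1 = Kv₀ = (7·0 + (-3)·1; (-3)·0 + 5·1) = (-3, 5)
w2 = Kw1 = (7·(-3) + (-3)·5; (-3)·(-3) + 5·5) = (-36, 34)
w3 = Kw2 = (-354, 278)
w4 = Kw3 = (-3312, 2452)
Ratio at component: -3312 / -354 = 9.35593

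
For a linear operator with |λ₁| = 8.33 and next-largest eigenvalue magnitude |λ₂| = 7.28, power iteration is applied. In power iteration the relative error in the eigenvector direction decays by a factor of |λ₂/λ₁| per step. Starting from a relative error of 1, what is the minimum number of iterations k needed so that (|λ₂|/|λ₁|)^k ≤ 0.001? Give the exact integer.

52

|λ₂/λ₁| = 7.28/8.33 = 0.87395
Need k ≥ ln(0.001) / ln(0.87395) = -6.9078 / -0.1347 ≈ 51.270
Smallest integer k satisfying the bound: 52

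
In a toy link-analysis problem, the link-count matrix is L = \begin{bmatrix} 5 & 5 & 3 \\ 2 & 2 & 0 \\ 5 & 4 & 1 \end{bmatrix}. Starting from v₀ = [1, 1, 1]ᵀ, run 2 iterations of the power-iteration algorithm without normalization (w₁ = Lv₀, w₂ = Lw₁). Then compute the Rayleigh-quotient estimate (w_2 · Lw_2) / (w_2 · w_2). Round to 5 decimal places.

w1 = Lv₀ = (5·1 + 5·1 + 3·1; 2·1 + 2·1 + 0·1; 5·1 + 4·1 + 1·1) = (13, 4, 10)
w2 = Lw1 = (5·13 + 5·4 + 3·10; 2·13 + 2·4 + 0·10; 5·13 + 4·4 + 1·10) = (115, 34, 91)
Lw2 = (1018, 298, 802)
w2·Lw2 = 115·1018 + 34·298 + 91·802 = 200184; w2·w2 = 115·115 + 34·34 + 91·91 = 22662
λ ≈ 200184/22662 = 8.83347

λ ≈ 8.83347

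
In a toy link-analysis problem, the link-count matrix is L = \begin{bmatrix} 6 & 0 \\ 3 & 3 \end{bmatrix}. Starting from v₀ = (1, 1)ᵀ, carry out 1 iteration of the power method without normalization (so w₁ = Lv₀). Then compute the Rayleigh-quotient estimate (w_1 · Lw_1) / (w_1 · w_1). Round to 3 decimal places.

w1 = Lv₀ = (6·1 + 0·1; 3·1 + 3·1) = (6, 6)
Lw1 = (36, 36)
w1·Lw1 = 6·36 + 6·36 = 432; w1·w1 = 6·6 + 6·6 = 72
λ ≈ 432/72 = 6.000

λ ≈ 6.000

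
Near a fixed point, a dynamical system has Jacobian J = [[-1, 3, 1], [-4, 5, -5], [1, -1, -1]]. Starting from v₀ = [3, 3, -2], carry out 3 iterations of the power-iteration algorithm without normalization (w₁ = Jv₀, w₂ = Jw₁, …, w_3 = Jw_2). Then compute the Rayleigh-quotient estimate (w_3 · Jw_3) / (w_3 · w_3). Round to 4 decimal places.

w1 = Jv₀ = ((-1)·3 + 3·3 + 1·(-2); (-4)·3 + 5·3 + (-5)·(-2); 1·3 + (-1)·3 + (-1)·(-2)) = (4, 13, 2)
w2 = Jw1 = ((-1)·4 + 3·13 + 1·2; (-4)·4 + 5·13 + (-5)·2; 1·4 + (-1)·13 + (-1)·2) = (37, 39, -11)
w3 = Jw2 = (69, 102, 9)
Jw3 = (246, 189, -42)
w3·Jw3 = 69·246 + 102·189 + 9·(-42) = 35874; w3·w3 = 69·69 + 102·102 + 9·9 = 15246
λ ≈ 35874/15246 = 2.3530

2.3530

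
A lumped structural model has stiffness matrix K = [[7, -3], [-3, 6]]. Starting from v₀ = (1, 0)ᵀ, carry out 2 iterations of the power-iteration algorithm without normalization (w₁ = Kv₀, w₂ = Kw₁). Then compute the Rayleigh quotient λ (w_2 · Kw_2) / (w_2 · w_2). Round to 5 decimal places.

w1 = Kv₀ = (7·1 + (-3)·0; (-3)·1 + 6·0) = (7, -3)
w2 = Kw1 = (7·7 + (-3)·(-3); (-3)·7 + 6·(-3)) = (58, -39)
Kw2 = (523, -408)
w2·Kw2 = 58·523 + (-39)·(-408) = 46246; w2·w2 = 58·58 + (-39)·(-39) = 4885
λ ≈ 46246/4885 = 9.46694

9.46694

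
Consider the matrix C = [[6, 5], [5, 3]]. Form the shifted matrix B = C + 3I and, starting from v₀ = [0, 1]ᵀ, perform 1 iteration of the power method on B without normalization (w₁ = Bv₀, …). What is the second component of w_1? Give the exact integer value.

6

B = C + 3I has rows (9, 5); (5, 6)
w1 = Bv₀ = (9·0 + 5·1; 5·0 + 6·1) = (5, 6)
Requested component of w1: 6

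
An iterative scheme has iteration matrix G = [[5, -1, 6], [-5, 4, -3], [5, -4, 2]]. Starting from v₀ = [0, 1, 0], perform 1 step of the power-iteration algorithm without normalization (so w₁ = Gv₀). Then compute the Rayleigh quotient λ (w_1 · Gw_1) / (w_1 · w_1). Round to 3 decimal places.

w1 = Gv₀ = (-1, 4, -4)
Gw1 = (-33, 33, -29)
w1·Gw1 = (-1)·(-33) + 4·33 + (-4)·(-29) = 281; w1·w1 = (-1)·(-1) + 4·4 + (-4)·(-4) = 33
λ ≈ 281/33 = 8.515

λ ≈ 8.515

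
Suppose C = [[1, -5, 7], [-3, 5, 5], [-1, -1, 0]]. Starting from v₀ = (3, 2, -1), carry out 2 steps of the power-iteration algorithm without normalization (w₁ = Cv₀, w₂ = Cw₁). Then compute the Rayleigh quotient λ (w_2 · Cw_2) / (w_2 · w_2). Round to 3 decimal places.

-2.690

w1 = Cv₀ = (-14, -4, -5)
w2 = Cw1 = (-29, -3, 18)
Cw2 = (112, 162, 32)
w2·Cw2 = (-29)·112 + (-3)·162 + 18·32 = -3158; w2·w2 = (-29)·(-29) + (-3)·(-3) + 18·18 = 1174
λ ≈ -3158/1174 = -2.690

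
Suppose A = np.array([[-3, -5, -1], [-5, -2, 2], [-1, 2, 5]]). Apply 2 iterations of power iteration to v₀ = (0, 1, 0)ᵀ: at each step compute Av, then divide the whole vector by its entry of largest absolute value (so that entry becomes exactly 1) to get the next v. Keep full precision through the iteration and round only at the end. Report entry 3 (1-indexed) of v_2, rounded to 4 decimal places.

0.3333

Av0 = (-5.00000, -2.00000, 2.00000); divide by -5.00000 → v1 = (1.00000, 0.40000, -0.40000)
Av1 = (-4.60000, -6.60000, -2.20000); divide by -6.60000 → v2 = (0.69697, 1.00000, 0.33333)
Requested entry of v2: 11/33 = 0.3333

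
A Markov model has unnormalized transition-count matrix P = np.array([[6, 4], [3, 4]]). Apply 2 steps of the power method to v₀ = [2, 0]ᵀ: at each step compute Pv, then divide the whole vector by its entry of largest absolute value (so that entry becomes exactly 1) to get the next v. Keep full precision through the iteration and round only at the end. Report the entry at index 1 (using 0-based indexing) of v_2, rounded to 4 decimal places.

Pv0 = (12.00000, 6.00000); divide by 12.00000 → v1 = (1.00000, 0.50000)
Pv1 = (8.00000, 5.00000); divide by 8.00000 → v2 = (1.00000, 0.62500)
Requested entry of v2: 60/96 = 0.6250

0.6250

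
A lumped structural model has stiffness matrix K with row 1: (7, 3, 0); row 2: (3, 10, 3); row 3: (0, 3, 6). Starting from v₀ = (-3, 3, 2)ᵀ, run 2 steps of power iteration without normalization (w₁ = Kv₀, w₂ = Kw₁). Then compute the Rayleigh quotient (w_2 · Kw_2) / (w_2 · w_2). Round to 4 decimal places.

w1 = Kv₀ = (7·(-3) + 3·3 + 0·2; 3·(-3) + 10·3 + 3·2; 0·(-3) + 3·3 + 6·2) = (-12, 27, 21)
w2 = Kw1 = (7·(-12) + 3·27 + 0·21; 3·(-12) + 10·27 + 3·21; 0·(-12) + 3·27 + 6·21) = (-3, 297, 207)
Kw2 = (870, 3582, 2133)
w2·Kw2 = (-3)·870 + 297·3582 + 207·2133 = 1502775; w2·w2 = (-3)·(-3) + 297·297 + 207·207 = 131067
λ ≈ 1502775/131067 = 11.4657

11.4657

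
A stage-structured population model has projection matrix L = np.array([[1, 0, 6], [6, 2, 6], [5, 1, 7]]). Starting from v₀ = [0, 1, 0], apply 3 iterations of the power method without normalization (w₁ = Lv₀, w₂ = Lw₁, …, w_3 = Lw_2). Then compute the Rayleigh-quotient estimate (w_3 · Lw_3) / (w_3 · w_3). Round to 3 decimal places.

λ ≈ 10.983

w1 = Lv₀ = (0, 2, 1)
w2 = Lw1 = (6, 10, 9)
w3 = Lw2 = (60, 110, 103)
Lw3 = (678, 1198, 1131)
w3·Lw3 = 60·678 + 110·1198 + 103·1131 = 288953; w3·w3 = 60·60 + 110·110 + 103·103 = 26309
λ ≈ 288953/26309 = 10.983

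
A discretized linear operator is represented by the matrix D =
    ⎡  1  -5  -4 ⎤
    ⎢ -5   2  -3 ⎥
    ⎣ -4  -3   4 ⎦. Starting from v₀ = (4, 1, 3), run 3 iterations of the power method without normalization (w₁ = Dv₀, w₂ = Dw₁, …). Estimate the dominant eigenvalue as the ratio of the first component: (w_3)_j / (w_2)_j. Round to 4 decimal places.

w1 = Dv₀ = (1·4 + (-5)·1 + (-4)·3; (-5)·4 + 2·1 + (-3)·3; (-4)·4 + (-3)·1 + 4·3) = (-13, -27, -7)
w2 = Dw1 = (1·(-13) + (-5)·(-27) + (-4)·(-7); (-5)·(-13) + 2·(-27) + (-3)·(-7); (-4)·(-13) + (-3)·(-27) + 4·(-7)) = (150, 32, 105)
w3 = Dw2 = (-430, -1001, -276)
Ratio at component: -430 / 150 = -2.8667

λ ≈ -2.8667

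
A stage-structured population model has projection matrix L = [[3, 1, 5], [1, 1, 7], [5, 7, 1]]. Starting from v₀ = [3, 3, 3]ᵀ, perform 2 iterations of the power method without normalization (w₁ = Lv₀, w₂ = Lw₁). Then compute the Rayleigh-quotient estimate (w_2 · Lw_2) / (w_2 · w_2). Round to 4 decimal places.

10.5111

w1 = Lv₀ = (27, 27, 39)
w2 = Lw1 = (303, 327, 363)
Lw2 = (3051, 3171, 4167)
w2·Lw2 = 303·3051 + 327·3171 + 363·4167 = 3473991; w2·w2 = 303·303 + 327·327 + 363·363 = 330507
λ ≈ 3473991/330507 = 10.5111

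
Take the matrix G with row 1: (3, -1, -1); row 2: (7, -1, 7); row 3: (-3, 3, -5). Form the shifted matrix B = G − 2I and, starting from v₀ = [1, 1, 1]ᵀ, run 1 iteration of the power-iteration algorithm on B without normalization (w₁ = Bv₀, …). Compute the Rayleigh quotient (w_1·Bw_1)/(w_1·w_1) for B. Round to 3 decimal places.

μ ≈ -9.175

B = G − 2I has rows (1, -1, -1); (7, -3, 7); (-3, 3, -7)
w1 = Bv₀ = (1·1 + (-1)·1 + (-1)·1; 7·1 + (-3)·1 + 7·1; (-3)·1 + 3·1 + (-7)·1) = (-1, 11, -7)
Bw1 = (-5, -89, 85)
w1·Bw1 = -1569; w1·w1 = 171; μ ≈ -1569/171 = -9.175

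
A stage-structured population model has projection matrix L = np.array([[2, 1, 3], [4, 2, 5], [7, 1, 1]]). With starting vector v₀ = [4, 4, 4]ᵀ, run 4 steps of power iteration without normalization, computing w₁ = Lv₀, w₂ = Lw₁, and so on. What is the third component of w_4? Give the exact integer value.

15336

w1 = Lv₀ = (2·4 + 1·4 + 3·4; 4·4 + 2·4 + 5·4; 7·4 + 1·4 + 1·4) = (24, 44, 36)
w2 = Lw1 = (2·24 + 1·44 + 3·36; 4·24 + 2·44 + 5·36; 7·24 + 1·44 + 1·36) = (200, 364, 248)
w3 = Lw2 = (1508, 2768, 2012)
w4 = Lw3 = (11820, 21628, 15336)
The requested component of w4 is 15336.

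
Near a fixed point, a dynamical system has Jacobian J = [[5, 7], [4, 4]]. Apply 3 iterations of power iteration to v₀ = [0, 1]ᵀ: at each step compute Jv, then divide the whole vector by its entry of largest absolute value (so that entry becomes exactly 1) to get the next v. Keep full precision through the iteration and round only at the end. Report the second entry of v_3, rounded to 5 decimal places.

Jv0 = (7.000000, 4.000000); divide by 7.000000 → v1 = (1.000000, 0.571429)
Jv1 = (9.000000, 6.285714); divide by 9.000000 → v2 = (1.000000, 0.698413)
Jv2 = (9.888889, 6.793651); divide by 9.888889 → v3 = (1.000000, 0.686998)
Requested entry of v3: 428/623 = 0.68700

0.68700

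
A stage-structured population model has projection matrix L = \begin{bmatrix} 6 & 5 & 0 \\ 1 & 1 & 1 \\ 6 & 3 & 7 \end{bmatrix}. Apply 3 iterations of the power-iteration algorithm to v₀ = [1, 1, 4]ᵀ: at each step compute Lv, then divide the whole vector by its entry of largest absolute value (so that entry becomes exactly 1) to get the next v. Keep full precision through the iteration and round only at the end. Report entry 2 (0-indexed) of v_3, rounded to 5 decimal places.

Lv0 = (11.000000, 6.000000, 37.000000); divide by 37.000000 → v1 = (0.297297, 0.162162, 1.000000)
Lv1 = (2.594595, 1.459459, 9.270270); divide by 9.270270 → v2 = (0.279883, 0.157434, 1.000000)
Lv2 = (2.466472, 1.437318, 9.151603); divide by 9.151603 → v3 = (0.269513, 0.157056, 1.000000)
Requested entry of v3: 3139/3139 = 1.00000

1.00000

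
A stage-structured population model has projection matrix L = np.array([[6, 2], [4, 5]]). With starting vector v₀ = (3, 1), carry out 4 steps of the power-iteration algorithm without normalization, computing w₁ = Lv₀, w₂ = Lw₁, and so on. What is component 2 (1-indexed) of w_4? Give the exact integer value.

w1 = Lv₀ = (6·3 + 2·1; 4·3 + 5·1) = (20, 17)
w2 = Lw1 = (6·20 + 2·17; 4·20 + 5·17) = (154, 165)
w3 = Lw2 = (1254, 1441)
w4 = Lw3 = (10406, 12221)
The requested component of w4 is 12221.

12221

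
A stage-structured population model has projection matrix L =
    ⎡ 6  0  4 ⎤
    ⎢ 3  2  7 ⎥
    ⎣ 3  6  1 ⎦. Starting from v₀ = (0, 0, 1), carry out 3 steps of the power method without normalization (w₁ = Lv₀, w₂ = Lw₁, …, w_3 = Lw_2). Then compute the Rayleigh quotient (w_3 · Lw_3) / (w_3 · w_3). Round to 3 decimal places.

w1 = Lv₀ = (4, 7, 1)
w2 = Lw1 = (28, 33, 55)
w3 = Lw2 = (388, 535, 337)
Lw3 = (3676, 4593, 4711)
w3·Lw3 = 388·3676 + 535·4593 + 337·4711 = 5471150; w3·w3 = 388·388 + 535·535 + 337·337 = 550338
λ ≈ 5471150/550338 = 9.941

9.941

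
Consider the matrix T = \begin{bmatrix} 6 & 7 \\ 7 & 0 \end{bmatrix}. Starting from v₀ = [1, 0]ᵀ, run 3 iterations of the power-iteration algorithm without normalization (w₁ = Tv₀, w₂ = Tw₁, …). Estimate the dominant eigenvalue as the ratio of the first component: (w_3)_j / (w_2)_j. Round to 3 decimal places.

λ ≈ 9.459

w1 = Tv₀ = (6, 7)
w2 = Tw1 = (85, 42)
w3 = Tw2 = (804, 595)
Ratio at component: 804 / 85 = 9.459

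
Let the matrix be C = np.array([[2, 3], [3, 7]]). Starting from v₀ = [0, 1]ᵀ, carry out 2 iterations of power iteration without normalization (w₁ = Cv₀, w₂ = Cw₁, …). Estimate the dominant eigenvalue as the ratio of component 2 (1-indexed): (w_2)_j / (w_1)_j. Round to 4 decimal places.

8.2857

w1 = Cv₀ = (3, 7)
w2 = Cw1 = (27, 58)
Ratio at component: 58 / 7 = 8.2857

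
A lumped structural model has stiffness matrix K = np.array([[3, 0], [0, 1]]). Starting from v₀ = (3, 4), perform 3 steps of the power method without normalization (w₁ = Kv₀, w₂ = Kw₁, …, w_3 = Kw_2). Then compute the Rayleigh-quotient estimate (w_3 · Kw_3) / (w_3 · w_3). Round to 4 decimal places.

w1 = Kv₀ = (3·3 + 0·4; 0·3 + 1·4) = (9, 4)
w2 = Kw1 = (3·9 + 0·4; 0·9 + 1·4) = (27, 4)
w3 = Kw2 = (81, 4)
Kw3 = (243, 4)
w3·Kw3 = 81·243 + 4·4 = 19699; w3·w3 = 81·81 + 4·4 = 6577
λ ≈ 19699/6577 = 2.9951

2.9951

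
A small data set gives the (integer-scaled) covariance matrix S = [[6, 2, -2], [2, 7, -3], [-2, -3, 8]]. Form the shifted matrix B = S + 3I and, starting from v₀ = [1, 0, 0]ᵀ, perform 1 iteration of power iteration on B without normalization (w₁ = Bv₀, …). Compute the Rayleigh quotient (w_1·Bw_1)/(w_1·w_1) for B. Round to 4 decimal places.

B = S + 3I has rows (9, 2, -2); (2, 10, -3); (-2, -3, 11)
w1 = Bv₀ = (9, 2, -2)
Bw1 = (89, 44, -46)
w1·Bw1 = 981; w1·w1 = 89; μ ≈ 981/89 = 11.0225

μ ≈ 11.0225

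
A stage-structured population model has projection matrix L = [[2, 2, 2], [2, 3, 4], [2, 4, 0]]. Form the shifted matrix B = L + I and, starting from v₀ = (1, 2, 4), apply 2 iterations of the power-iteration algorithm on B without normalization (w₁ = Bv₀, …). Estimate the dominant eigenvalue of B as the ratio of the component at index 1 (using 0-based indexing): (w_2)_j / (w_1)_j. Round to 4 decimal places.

B = L + I has rows (3, 2, 2); (2, 4, 4); (2, 4, 1)
w1 = Bv₀ = (15, 26, 14)
w2 = Bw1 = (125, 190, 148)
Ratio: 190/26 = 7.3077

μ ≈ 7.3077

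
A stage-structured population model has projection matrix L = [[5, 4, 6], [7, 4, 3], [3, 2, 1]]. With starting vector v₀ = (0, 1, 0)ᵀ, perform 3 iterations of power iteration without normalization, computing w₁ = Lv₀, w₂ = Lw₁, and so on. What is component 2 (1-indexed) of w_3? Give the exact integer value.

602

w1 = Lv₀ = (4, 4, 2)
w2 = Lw1 = (48, 50, 22)
w3 = Lw2 = (572, 602, 266)
The requested component of w3 is 602.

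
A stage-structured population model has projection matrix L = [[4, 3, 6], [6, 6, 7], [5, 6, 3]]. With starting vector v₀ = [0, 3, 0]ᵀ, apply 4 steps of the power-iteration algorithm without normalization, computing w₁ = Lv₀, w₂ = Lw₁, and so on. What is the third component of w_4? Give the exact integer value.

50697

w1 = Lv₀ = (4·0 + 3·3 + 6·0; 6·0 + 6·3 + 7·0; 5·0 + 6·3 + 3·0) = (9, 18, 18)
w2 = Lw1 = (4·9 + 3·18 + 6·18; 6·9 + 6·18 + 7·18; 5·9 + 6·18 + 3·18) = (198, 288, 207)
w3 = Lw2 = (2898, 4365, 3339)
w4 = Lw3 = (44721, 66951, 50697)
The requested component of w4 is 50697.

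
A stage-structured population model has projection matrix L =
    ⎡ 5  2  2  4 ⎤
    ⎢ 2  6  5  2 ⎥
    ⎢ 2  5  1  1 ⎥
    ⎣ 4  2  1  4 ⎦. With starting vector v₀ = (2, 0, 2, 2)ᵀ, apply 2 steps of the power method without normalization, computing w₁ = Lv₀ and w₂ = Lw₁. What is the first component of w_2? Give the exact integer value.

w1 = Lv₀ = (5·2 + 2·0 + 2·2 + 4·2; 2·2 + 6·0 + 5·2 + 2·2; 2·2 + 5·0 + 1·2 + 1·2; 4·2 + 2·0 + 1·2 + 4·2) = (22, 18, 8, 18)
w2 = Lw1 = (5·22 + 2·18 + 2·8 + 4·18; 2·22 + 6·18 + 5·8 + 2·18; 2·22 + 5·18 + 1·8 + 1·18; 4·22 + 2·18 + 1·8 + 4·18) = (234, 228, 160, 204)
The requested component of w2 is 234.

234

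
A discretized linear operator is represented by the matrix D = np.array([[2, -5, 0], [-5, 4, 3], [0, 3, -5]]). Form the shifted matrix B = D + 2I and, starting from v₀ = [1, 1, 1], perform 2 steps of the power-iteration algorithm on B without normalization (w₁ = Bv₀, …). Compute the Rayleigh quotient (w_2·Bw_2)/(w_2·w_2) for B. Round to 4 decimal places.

B = D + 2I has rows (4, -5, 0); (-5, 6, 3); (0, 3, -3)
w1 = Bv₀ = (-1, 4, 0)
w2 = Bw1 = (-24, 29, 12)
Bw2 = (-241, 330, 51)
w2·Bw2 = 15966; w2·w2 = 1561; μ ≈ 15966/1561 = 10.2281

10.2281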